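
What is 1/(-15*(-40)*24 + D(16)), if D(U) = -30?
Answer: 1/14370 ≈ 6.9589e-5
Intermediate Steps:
1/(-15*(-40)*24 + D(16)) = 1/(-15*(-40)*24 - 30) = 1/(600*24 - 30) = 1/(14400 - 30) = 1/14370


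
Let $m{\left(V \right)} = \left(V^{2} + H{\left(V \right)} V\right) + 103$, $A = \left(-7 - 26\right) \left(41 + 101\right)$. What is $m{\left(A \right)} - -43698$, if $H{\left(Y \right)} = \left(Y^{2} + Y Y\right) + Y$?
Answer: $-205752000719$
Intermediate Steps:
$H{\left(Y \right)} = Y + 2 Y^{2}$ ($H{\left(Y \right)} = \left(Y^{2} + Y^{2}\right) + Y = 2 Y^{2} + Y = Y + 2 Y^{2}$)
$A = -4686$ ($A = \left(-33\right) 142 = -4686$)
$m{\left(V \right)} = 103 + V^{2} + V^{2} \left(1 + 2 V\right)$ ($m{\left(V \right)} = \left(V^{2} + V \left(1 + 2 V\right) V\right) + 103 = \left(V^{2} + V^{2} \left(1 + 2 V\right)\right) + 103 = 103 + V^{2} + V^{2} \left(1 + 2 V\right)$)
$m{\left(A \right)} - -43698 = \left(103 + 2 \left(-4686\right)^{2} + 2 \left(-4686\right)^{3}\right) - -43698 = \left(103 + 2 \cdot 21958596 + 2 \left(-102897980856\right)\right) + 43698 = \left(103 + 43917192 - 205795961712\right) + 43698 = -205752044417 + 43698 = -205752000719$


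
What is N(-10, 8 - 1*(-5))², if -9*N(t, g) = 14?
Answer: 196/81 ≈ 2.4198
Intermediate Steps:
N(t, g) = -14/9 (N(t, g) = -⅑*14 = -14/9)
N(-10, 8 - 1*(-5))² = (-14/9)² = 196/81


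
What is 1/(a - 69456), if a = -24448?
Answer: -1/93904 ≈ -1.0649e-5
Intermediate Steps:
1/(a - 69456) = 1/(-24448 - 69456) = 1/(-93904) = -1/93904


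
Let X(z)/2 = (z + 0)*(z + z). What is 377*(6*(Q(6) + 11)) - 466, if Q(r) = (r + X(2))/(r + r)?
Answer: 28563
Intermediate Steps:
X(z) = 4*z² (X(z) = 2*((z + 0)*(z + z)) = 2*(z*(2*z)) = 2*(2*z²) = 4*z²)
Q(r) = (16 + r)/(2*r) (Q(r) = (r + 4*2²)/(r + r) = (r + 4*4)/((2*r)) = (r + 16)*(1/(2*r)) = (16 + r)*(1/(2*r)) = (16 + r)/(2*r))
377*(6*(Q(6) + 11)) - 466 = 377*(6*((½)*(16 + 6)/6 + 11)) - 466 = 377*(6*((½)*(⅙)*22 + 11)) - 466 = 377*(6*(11/6 + 11)) - 466 = 377*(6*(77/6)) - 466 = 377*77 - 466 = 29029 - 466 = 28563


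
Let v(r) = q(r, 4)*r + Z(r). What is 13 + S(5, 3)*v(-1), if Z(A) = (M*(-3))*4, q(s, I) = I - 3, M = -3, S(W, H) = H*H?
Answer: 328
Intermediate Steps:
S(W, H) = H²
q(s, I) = -3 + I
Z(A) = 36 (Z(A) = -3*(-3)*4 = 9*4 = 36)
v(r) = 36 + r (v(r) = (-3 + 4)*r + 36 = 1*r + 36 = r + 36 = 36 + r)
13 + S(5, 3)*v(-1) = 13 + 3²*(36 - 1) = 13 + 9*35 = 13 + 315 = 328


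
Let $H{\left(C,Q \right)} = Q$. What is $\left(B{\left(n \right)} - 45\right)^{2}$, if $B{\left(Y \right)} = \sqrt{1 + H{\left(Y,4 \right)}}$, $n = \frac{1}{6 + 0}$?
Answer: $\left(45 - \sqrt{5}\right)^{2} \approx 1828.8$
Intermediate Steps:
$n = \frac{1}{6} \approx 0.16667$
$B{\left(Y \right)} = \sqrt{5}$ ($B{\left(Y \right)} = \sqrt{1 + 4} = \sqrt{5}$)
$\left(B{\left(n \right)} - 45\right)^{2} = \left(\sqrt{5} - 45\right)^{2} = \left(-45 + \sqrt{5}\right)^{2}$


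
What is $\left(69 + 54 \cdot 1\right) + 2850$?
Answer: $2973$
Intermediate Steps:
$\left(69 + 54 \cdot 1\right) + 2850 = \left(69 + 54\right) + 2850 = 123 + 2850 = 2973$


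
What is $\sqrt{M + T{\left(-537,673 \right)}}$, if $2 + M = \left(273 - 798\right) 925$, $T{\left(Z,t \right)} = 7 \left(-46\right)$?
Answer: $i \sqrt{485949} \approx 697.1 i$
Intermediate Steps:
$T{\left(Z,t \right)} = -322$
$M = -485627$ ($M = -2 + \left(273 - 798\right) 925 = -2 - 485625 = -485627$)
$\sqrt{M + T{\left(-537,673 \right)}} = \sqrt{-485627 - 322} = \sqrt{-485949} = i \sqrt{485949}$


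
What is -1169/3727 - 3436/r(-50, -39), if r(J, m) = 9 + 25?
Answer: -6422859/63359 ≈ -101.37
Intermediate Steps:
r(J, m) = 34
-1169/3727 - 3436/r(-50, -39) = -1169/3727 - 3436/34 = -1169*1/3727 - 3436*1/34 = -1169/3727 - 1718/17 = -6422859/63359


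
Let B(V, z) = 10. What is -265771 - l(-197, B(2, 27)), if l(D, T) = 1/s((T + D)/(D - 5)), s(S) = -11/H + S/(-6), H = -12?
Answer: -20464468/77 ≈ -2.6577e+5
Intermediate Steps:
s(S) = 11/12 - S/6 (s(S) = -11/(-12) + S/(-6) = -11*(-1/12) + S*(-1/6) = 11/12 - S/6)
l(D, T) = 1/(11/12 - (D + T)/(6*(-5 + D))) (l(D, T) = 1/(11/12 - (T + D)/(6*(D - 5))) = 1/(11/12 - (D + T)/(6*(-5 + D))))
-265771 - l(-197, B(2, 27)) = -265771 - 12*(-5 - 197)/(-55 - 2*10 + 9*(-197)) = -265771 - 12*(-202)/(-55 - 20 - 1773) = -265771 - 12*(-202)/(-1848) = -265771 - 12*(-1)*(-202)/1848 = -265771 - 1*101/77 = -265771 - 101/77 = -20464468/77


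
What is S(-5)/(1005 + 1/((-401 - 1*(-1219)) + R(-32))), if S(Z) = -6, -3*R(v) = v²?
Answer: -2860/479051 ≈ -0.0059701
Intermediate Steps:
R(v) = -v²/3
S(-5)/(1005 + 1/((-401 - 1*(-1219)) + R(-32))) = -6/(1005 + 1/((-401 - 1*(-1219)) - ⅓*(-32)²)) = -6/(1005 + 1/((-401 + 1219) - ⅓*1024)) = -6/(1005 + 1/(818 - 1024/3)) = -6/(1005 + 1/(1430/3)) = -6/(1005 + 3/1430) = -6/1437153/1430 = -6*1430/1437153 = -2860/479051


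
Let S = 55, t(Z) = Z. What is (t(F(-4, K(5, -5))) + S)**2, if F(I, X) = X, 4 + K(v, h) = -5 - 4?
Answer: 1764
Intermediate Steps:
K(v, h) = -13 (K(v, h) = -4 + (-5 - 4) = -4 - 9 = -13)
(t(F(-4, K(5, -5))) + S)**2 = (-13 + 55)**2 = 42**2 = 1764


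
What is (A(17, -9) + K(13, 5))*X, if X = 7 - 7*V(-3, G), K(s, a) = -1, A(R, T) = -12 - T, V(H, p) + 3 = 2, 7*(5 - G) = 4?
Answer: -56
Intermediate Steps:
G = 31/7 (G = 5 - 1/7*4 = 5 - 4/7 = 31/7 ≈ 4.4286)
V(H, p) = -1 (V(H, p) = -3 + 2 = -1)
X = 14 (X = 7 - 7*(-1) = 7 + 7 = 14)
(A(17, -9) + K(13, 5))*X = ((-12 - 1*(-9)) - 1)*14 = ((-12 + 9) - 1)*14 = (-3 - 1)*14 = -4*14 = -56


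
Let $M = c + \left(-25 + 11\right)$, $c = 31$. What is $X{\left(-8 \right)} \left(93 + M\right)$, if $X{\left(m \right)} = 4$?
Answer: $440$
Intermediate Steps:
$M = 17$ ($M = 31 + \left(-25 + 11\right) = 31 - 14 = 17$)
$X{\left(-8 \right)} \left(93 + M\right) = 4 \left(93 + 17\right) = 4 \cdot 110 = 440$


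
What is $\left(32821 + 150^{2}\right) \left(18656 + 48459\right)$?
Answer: $3712868915$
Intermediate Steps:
$\left(32821 + 150^{2}\right) \left(18656 + 48459\right) = \left(32821 + 22500\right) 67115 = 55321 \cdot 67115 = 3712868915$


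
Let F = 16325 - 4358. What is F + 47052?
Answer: 59019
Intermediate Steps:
F = 11967
F + 47052 = 11967 + 47052 = 59019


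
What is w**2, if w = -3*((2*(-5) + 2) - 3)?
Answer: 1089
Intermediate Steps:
w = 33 (w = -3*((-10 + 2) - 3) = -3*(-8 - 3) = -3*(-11) = 33)
w**2 = 33**2 = 1089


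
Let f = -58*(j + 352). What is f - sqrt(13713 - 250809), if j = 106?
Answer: -26564 - 6*I*sqrt(6586) ≈ -26564.0 - 486.92*I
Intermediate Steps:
f = -26564 (f = -58*(106 + 352) = -58*458 = -26564)
f - sqrt(13713 - 250809) = -26564 - sqrt(13713 - 250809) = -26564 - sqrt(-237096) = -26564 - 6*I*sqrt(6586)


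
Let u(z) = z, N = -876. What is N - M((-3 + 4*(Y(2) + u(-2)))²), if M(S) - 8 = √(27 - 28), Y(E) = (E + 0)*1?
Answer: -884 - I ≈ -884.0 - 1.0*I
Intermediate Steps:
Y(E) = E (Y(E) = E*1 = E)
M(S) = 8 + I (M(S) = 8 + √(27 - 28) = 8 + √(-1) = 8 + I)
N - M((-3 + 4*(Y(2) + u(-2)))²) = -876 - (8 + I) = -876 + (-8 - I) = -884 - I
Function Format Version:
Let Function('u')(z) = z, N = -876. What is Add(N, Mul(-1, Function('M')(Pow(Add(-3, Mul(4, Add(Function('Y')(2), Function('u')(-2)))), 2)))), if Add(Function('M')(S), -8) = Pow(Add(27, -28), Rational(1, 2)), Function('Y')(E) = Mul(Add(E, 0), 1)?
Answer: Add(-884, Mul(-1, I)) ≈ Add(-884.00, Mul(-1.0000, I))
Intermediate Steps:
Function('Y')(E) = E (Function('Y')(E) = Mul(E, 1) = E)
Function('M')(S) = Add(8, I) (Function('M')(S) = Add(8, Pow(Add(27, -28), Rational(1, 2))) = Add(8, Pow(-1, Rational(1, 2))) = Add(8, I))
Add(N, Mul(-1, Function('M')(Pow(Add(-3, Mul(4, Add(Function('Y')(2), Function('u')(-2)))), 2)))) = Add(-876, Mul(-1, Add(8, I))) = Add(-876, Add(-8, Mul(-1, I))) = Add(-884, Mul(-1, I))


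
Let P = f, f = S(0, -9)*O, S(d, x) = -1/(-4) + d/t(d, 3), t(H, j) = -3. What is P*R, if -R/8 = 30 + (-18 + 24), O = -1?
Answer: 72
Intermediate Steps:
S(d, x) = 1/4 - d/3 (S(d, x) = -1/(-4) + d/(-3) = -1*(-1/4) + d*(-1/3) = 1/4 - d/3)
R = -288 (R = -8*(30 + (-18 + 24)) = -8*(30 + 6) = -8*36 = -288)
f = -1/4 (f = (1/4 - 1/3*0)*(-1) = (1/4 + 0)*(-1) = (1/4)*(-1) = -1/4 ≈ -0.25000)
P = -1/4 ≈ -0.25000
P*R = -1/4*(-288) = 72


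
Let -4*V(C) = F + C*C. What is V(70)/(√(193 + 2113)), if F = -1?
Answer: -4899*√2306/9224 ≈ -25.505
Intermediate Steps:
V(C) = ¼ - C²/4 (V(C) = -(-1 + C*C)/4 = -(-1 + C²)/4 = ¼ - C²/4)
V(70)/(√(193 + 2113)) = (¼ - ¼*70²)/(√(193 + 2113)) = (¼ - ¼*4900)/(√2306) = (¼ - 1225)*(√2306/2306) = -4899*√2306/9224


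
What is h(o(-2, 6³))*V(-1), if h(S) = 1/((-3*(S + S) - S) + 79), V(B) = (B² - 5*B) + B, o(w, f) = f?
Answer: -5/1433 ≈ -0.0034892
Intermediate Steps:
V(B) = B² - 4*B
h(S) = 1/(79 - 7*S) (h(S) = 1/((-6*S - S) + 79) = 1/(-7*S + 79) = 1/(79 - 7*S))
h(o(-2, 6³))*V(-1) = (-1/(-79 + 7*6³))*(-(-4 - 1)) = (-1/(-79 + 7*216))*(-1*(-5)) = -1/(-79 + 1512)*5 = -1/1433*5 = -5/1433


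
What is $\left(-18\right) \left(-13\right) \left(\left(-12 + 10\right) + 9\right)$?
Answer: $1638$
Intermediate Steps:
$\left(-18\right) \left(-13\right) \left(\left(-12 + 10\right) + 9\right) = 234 \left(-2 + 9\right) = 234 \cdot 7 = 1638$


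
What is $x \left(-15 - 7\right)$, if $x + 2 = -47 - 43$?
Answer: $2024$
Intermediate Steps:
$x = -92$ ($x = -2 - 90 = -92$)
$x \left(-15 - 7\right) = - 92 \left(-15 - 7\right) = \left(-92\right) \left(-22\right) = 2024$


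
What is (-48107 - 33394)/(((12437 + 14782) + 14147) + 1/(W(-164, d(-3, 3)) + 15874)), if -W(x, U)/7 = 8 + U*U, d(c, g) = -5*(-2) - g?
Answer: -420409325/213379617 ≈ -1.9702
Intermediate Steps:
d(c, g) = 10 - g
W(x, U) = -56 - 7*U**2 (W(x, U) = -7*(8 + U*U) = -7*(8 + U**2) = -56 - 7*U**2)
(-48107 - 33394)/(((12437 + 14782) + 14147) + 1/(W(-164, d(-3, 3)) + 15874)) = (-48107 - 33394)/(((12437 + 14782) + 14147) + 1/((-56 - 7*(10 - 1*3)**2) + 15874)) = -81501/((27219 + 14147) + 1/((-56 - 7*(10 - 3)**2) + 15874)) = -81501/(41366 + 1/((-56 - 7*7**2) + 15874)) = -81501/(41366 + 1/((-56 - 7*49) + 15874)) = -81501/(41366 + 1/((-56 - 343) + 15874)) = -81501/(41366 + 1/(-399 + 15874)) = -81501/(41366 + 1/15475) = -81501/640138851/15475 = -81501*15475/640138851 = -420409325/213379617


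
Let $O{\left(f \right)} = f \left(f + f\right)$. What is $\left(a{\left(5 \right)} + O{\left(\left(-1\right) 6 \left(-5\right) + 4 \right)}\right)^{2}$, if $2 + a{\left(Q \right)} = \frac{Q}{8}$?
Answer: $\frac{341695225}{64} \approx 5.339 \cdot 10^{6}$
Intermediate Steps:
$a{\left(Q \right)} = -2 + \frac{Q}{8}$
$O{\left(f \right)} = 2 f^{2}$ ($O{\left(f \right)} = f 2 f = 2 f^{2}$)
$\left(a{\left(5 \right)} + O{\left(\left(-1\right) 6 \left(-5\right) + 4 \right)}\right)^{2} = \left(\left(-2 + \frac{1}{8} \cdot 5\right) + 2 \left(\left(-1\right) 6 \left(-5\right) + 4\right)^{2}\right)^{2} = \left(\left(-2 + \frac{5}{8}\right) + 2 \left(\left(-6\right) \left(-5\right) + 4\right)^{2}\right)^{2} = \left(- \frac{11}{8} + 2 \left(30 + 4\right)^{2}\right)^{2} = \left(- \frac{11}{8} + 2 \cdot 34^{2}\right)^{2} = \left(- \frac{11}{8} + 2 \cdot 1156\right)^{2} = \left(- \frac{11}{8} + 2312\right)^{2} = \left(\frac{18485}{8}\right)^{2} = \frac{341695225}{64}$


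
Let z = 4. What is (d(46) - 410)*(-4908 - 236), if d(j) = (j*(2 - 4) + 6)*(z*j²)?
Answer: 3746447216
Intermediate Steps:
d(j) = 4*j²*(6 - 2*j) (d(j) = (j*(2 - 4) + 6)*(4*j²) = (j*(-2) + 6)*(4*j²) = (-2*j + 6)*(4*j²) = (6 - 2*j)*(4*j²) = 4*j²*(6 - 2*j))
(d(46) - 410)*(-4908 - 236) = (8*46²*(3 - 1*46) - 410)*(-4908 - 236) = (8*2116*(3 - 46) - 410)*(-5144) = (8*2116*(-43) - 410)*(-5144) = (-727904 - 410)*(-5144) = -728314*(-5144) = 3746447216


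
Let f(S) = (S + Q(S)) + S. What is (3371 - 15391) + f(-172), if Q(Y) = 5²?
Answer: -12339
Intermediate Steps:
Q(Y) = 25
f(S) = 25 + 2*S (f(S) = (S + 25) + S = (25 + S) + S = 25 + 2*S)
(3371 - 15391) + f(-172) = (3371 - 15391) + (25 + 2*(-172)) = -12020 + (25 - 344) = -12020 - 319 = -12339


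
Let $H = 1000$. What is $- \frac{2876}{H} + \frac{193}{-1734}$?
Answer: $- \frac{323749}{108375} \approx -2.9873$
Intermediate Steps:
$- \frac{2876}{H} + \frac{193}{-1734} = - \frac{2876}{1000} + \frac{193}{-1734} = \left(-2876\right) \frac{1}{1000} + 193 \left(- \frac{1}{1734}\right) = - \frac{719}{250} - \frac{193}{1734} = - \frac{323749}{108375}$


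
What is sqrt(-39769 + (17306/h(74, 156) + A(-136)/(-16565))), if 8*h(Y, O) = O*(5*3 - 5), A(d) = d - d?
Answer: I*sqrt(1508841555)/195 ≈ 199.2*I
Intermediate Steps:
A(d) = 0
h(Y, O) = 5*O/4 (h(Y, O) = (O*(5*3 - 5))/8 = (O*(15 - 5))/8 = (O*10)/8 = (10*O)/8 = 5*O/4)
sqrt(-39769 + (17306/h(74, 156) + A(-136)/(-16565))) = sqrt(-39769 + (17306/(((5/4)*156)) + 0/(-16565))) = sqrt(-39769 + (17306/195 + 0*(-1/16565))) = sqrt(-39769 + (17306*(1/195) + 0)) = sqrt(-39769 + (17306/195 + 0)) = sqrt(-39769 + 17306/195) = sqrt(-7737649/195) = I*sqrt(1508841555)/195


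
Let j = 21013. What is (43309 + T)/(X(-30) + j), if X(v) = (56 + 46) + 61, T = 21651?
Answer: 8120/2647 ≈ 3.0676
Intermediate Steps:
X(v) = 163 (X(v) = 102 + 61 = 163)
(43309 + T)/(X(-30) + j) = (43309 + 21651)/(163 + 21013) = 64960/21176 = 64960*(1/21176) = 8120/2647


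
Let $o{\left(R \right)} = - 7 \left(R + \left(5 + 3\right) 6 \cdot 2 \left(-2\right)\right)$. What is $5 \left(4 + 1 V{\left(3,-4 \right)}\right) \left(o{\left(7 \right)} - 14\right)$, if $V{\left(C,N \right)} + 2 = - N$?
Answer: $38430$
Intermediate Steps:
$V{\left(C,N \right)} = -2 - N$
$o{\left(R \right)} = 1344 - 7 R$ ($o{\left(R \right)} = - 7 \left(R + 8 \cdot 12 \left(-2\right)\right) = - 7 \left(R + 8 \left(-24\right)\right) = - 7 \left(R - 192\right) = - 7 \left(-192 + R\right) = 1344 - 7 R$)
$5 \left(4 + 1 V{\left(3,-4 \right)}\right) \left(o{\left(7 \right)} - 14\right) = 5 \left(4 + 1 \left(-2 - -4\right)\right) \left(\left(1344 - 49\right) - 14\right) = 5 \left(4 + 1 \left(-2 + 4\right)\right) \left(\left(1344 - 49\right) - 14\right) = 5 \left(4 + 1 \cdot 2\right) \left(1295 - 14\right) = 5 \left(4 + 2\right) 1281 = 5 \cdot 6 \cdot 1281 = 30 \cdot 1281 = 38430$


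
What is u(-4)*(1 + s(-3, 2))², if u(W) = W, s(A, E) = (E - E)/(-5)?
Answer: -4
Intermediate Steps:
s(A, E) = 0 (s(A, E) = 0*(-⅕) = 0)
u(-4)*(1 + s(-3, 2))² = -4*(1 + 0)² = -4*1² = -4*1 = -4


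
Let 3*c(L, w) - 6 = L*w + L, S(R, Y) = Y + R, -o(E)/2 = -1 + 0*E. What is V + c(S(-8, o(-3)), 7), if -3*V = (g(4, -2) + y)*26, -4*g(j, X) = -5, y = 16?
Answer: -327/2 ≈ -163.50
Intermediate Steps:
g(j, X) = 5/4 (g(j, X) = -¼*(-5) = 5/4)
o(E) = 2 (o(E) = -2*(-1 + 0*E) = -2*(-1 + 0) = -2*(-1) = 2)
S(R, Y) = R + Y
c(L, w) = 2 + L/3 + L*w/3 (c(L, w) = 2 + (L*w + L)/3 = 2 + (L + L*w)/3 = 2 + (L/3 + L*w/3) = 2 + L/3 + L*w/3)
V = -299/2 (V = -(5/4 + 16)*26/3 = -23*26/4 = -⅓*897/2 = -299/2 ≈ -149.50)
V + c(S(-8, o(-3)), 7) = -299/2 + (2 + (-8 + 2)/3 + (⅓)*(-8 + 2)*7) = -299/2 + (2 + (⅓)*(-6) + (⅓)*(-6)*7) = -299/2 + (2 - 2 - 14) = -299/2 - 14 = -327/2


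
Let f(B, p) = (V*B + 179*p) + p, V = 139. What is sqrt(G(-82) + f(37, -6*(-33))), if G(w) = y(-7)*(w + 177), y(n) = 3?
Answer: 2*sqrt(10267) ≈ 202.65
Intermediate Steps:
f(B, p) = 139*B + 180*p (f(B, p) = (139*B + 179*p) + p = 139*B + 180*p)
G(w) = 531 + 3*w (G(w) = 3*(w + 177) = 3*(177 + w) = 531 + 3*w)
sqrt(G(-82) + f(37, -6*(-33))) = sqrt((531 + 3*(-82)) + (139*37 + 180*(-6*(-33)))) = sqrt((531 - 246) + (5143 + 180*198)) = sqrt(285 + (5143 + 35640)) = sqrt(285 + 40783) = sqrt(41068) = 2*sqrt(10267)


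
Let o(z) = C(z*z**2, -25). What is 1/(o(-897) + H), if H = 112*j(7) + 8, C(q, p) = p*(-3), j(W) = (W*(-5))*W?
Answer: -1/27357 ≈ -3.6554e-5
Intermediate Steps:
j(W) = -5*W**2 (j(W) = (-5*W)*W = -5*W**2)
C(q, p) = -3*p
o(z) = 75 (o(z) = -3*(-25) = 75)
H = -27432 (H = 112*(-5*7**2) + 8 = 112*(-5*49) + 8 = 112*(-245) + 8 = -27440 + 8 = -27432)
1/(o(-897) + H) = 1/(75 - 27432) = 1/(-27357) = -1/27357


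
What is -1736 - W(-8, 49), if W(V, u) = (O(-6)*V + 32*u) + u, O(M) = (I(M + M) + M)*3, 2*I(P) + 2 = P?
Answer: -3665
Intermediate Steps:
I(P) = -1 + P/2
O(M) = -3 + 6*M (O(M) = ((-1 + (M + M)/2) + M)*3 = ((-1 + (2*M)/2) + M)*3 = ((-1 + M) + M)*3 = (-1 + 2*M)*3 = -3 + 6*M)
W(V, u) = -39*V + 33*u (W(V, u) = ((-3 + 6*(-6))*V + 32*u) + u = ((-3 - 36)*V + 32*u) + u = (-39*V + 32*u) + u = -39*V + 33*u)
-1736 - W(-8, 49) = -1736 - (-39*(-8) + 33*49) = -1736 - (312 + 1617) = -1736 - 1*1929 = -1736 - 1929 = -3665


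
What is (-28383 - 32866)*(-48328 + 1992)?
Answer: 2838033664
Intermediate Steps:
(-28383 - 32866)*(-48328 + 1992) = -61249*(-46336) = 2838033664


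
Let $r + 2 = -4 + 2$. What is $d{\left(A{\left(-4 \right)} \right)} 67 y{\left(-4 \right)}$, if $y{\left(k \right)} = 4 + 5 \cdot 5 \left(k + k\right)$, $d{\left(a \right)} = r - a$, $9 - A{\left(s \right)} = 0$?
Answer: $170716$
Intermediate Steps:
$A{\left(s \right)} = 9$ ($A{\left(s \right)} = 9 - 0 = 9 + 0 = 9$)
$r = -4$ ($r = -2 + \left(-4 + 2\right) = -2 - 2 = -4$)
$d{\left(a \right)} = -4 - a$
$y{\left(k \right)} = 4 + 50 k$ ($y{\left(k \right)} = 4 + 5 \cdot 5 \cdot 2 k = 4 + 5 \cdot 10 k = 4 + 50 k$)
$d{\left(A{\left(-4 \right)} \right)} 67 y{\left(-4 \right)} = \left(-4 - 9\right) 67 \left(4 + 50 \left(-4\right)\right) = \left(-4 - 9\right) 67 \left(4 - 200\right) = \left(-13\right) 67 \left(-196\right) = \left(-871\right) \left(-196\right) = 170716$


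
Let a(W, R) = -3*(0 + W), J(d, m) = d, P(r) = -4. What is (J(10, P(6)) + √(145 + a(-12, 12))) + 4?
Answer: 14 + √181 ≈ 27.454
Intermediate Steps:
a(W, R) = -3*W
(J(10, P(6)) + √(145 + a(-12, 12))) + 4 = (10 + √(145 - 3*(-12))) + 4 = (10 + √(145 + 36)) + 4 = (10 + √181) + 4 = 14 + √181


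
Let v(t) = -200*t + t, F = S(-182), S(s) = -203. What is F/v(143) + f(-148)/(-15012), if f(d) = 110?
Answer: -41417/213598242 ≈ -0.00019390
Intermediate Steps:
F = -203
v(t) = -199*t
F/v(143) + f(-148)/(-15012) = -203/((-199*143)) + 110/(-15012) = -203/(-28457) + 110*(-1/15012) = -203*(-1/28457) - 55/7506 = 203/28457 - 55/7506 = -41417/213598242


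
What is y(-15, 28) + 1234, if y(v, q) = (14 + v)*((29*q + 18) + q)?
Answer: 376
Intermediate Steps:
y(v, q) = (14 + v)*(18 + 30*q) (y(v, q) = (14 + v)*((18 + 29*q) + q) = (14 + v)*(18 + 30*q))
y(-15, 28) + 1234 = (252 + 18*(-15) + 420*28 + 30*28*(-15)) + 1234 = (252 - 270 + 11760 - 12600) + 1234 = -858 + 1234 = 376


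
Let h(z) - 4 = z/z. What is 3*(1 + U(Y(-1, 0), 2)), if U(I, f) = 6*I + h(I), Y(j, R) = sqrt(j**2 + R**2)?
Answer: 36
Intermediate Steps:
h(z) = 5 (h(z) = 4 + z/z = 4 + 1 = 5)
Y(j, R) = sqrt(R**2 + j**2)
U(I, f) = 5 + 6*I (U(I, f) = 6*I + 5 = 5 + 6*I)
3*(1 + U(Y(-1, 0), 2)) = 3*(1 + (5 + 6*sqrt(0**2 + (-1)**2))) = 3*(1 + (5 + 6*sqrt(0 + 1))) = 3*(1 + (5 + 6*sqrt(1))) = 3*(1 + (5 + 6*1)) = 3*(1 + (5 + 6)) = 3*(1 + 11) = 3*12 = 36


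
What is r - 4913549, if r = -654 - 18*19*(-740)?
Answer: -4661123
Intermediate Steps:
r = 252426 (r = -654 - 342*(-740) = -654 + 253080 = 252426)
r - 4913549 = 252426 - 4913549 = -4661123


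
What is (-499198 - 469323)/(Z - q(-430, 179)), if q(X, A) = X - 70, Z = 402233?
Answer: -968521/402733 ≈ -2.4049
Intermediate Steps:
q(X, A) = -70 + X
(-499198 - 469323)/(Z - q(-430, 179)) = (-499198 - 469323)/(402233 - (-70 - 430)) = -968521/(402233 - 1*(-500)) = -968521/(402233 + 500) = -968521/402733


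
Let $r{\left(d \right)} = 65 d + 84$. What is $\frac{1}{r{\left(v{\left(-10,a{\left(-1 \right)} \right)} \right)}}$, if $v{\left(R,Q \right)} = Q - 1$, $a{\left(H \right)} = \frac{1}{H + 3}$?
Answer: $\frac{2}{103} \approx 0.019417$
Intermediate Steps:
$a{\left(H \right)} = \frac{1}{3 + H}$
$v{\left(R,Q \right)} = -1 + Q$ ($v{\left(R,Q \right)} = Q - 1 = -1 + Q$)
$r{\left(d \right)} = 84 + 65 d$
$\frac{1}{r{\left(v{\left(-10,a{\left(-1 \right)} \right)} \right)}} = \frac{1}{84 + 65 \left(-1 + \frac{1}{3 - 1}\right)} = \frac{1}{84 + 65 \left(-1 + \frac{1}{2}\right)} = \frac{1}{84 + 65 \left(- \frac{1}{2}\right)} = \frac{1}{84 - \frac{65}{2}} = \frac{1}{\frac{103}{2}} = \frac{2}{103}$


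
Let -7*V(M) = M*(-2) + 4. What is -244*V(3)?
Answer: -488/7 ≈ -69.714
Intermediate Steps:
V(M) = -4/7 + 2*M/7 (V(M) = -(M*(-2) + 4)/7 = -(-2*M + 4)/7 = -(4 - 2*M)/7 = -4/7 + 2*M/7)
-244*V(3) = -244*(-4/7 + (2/7)*3) = -244*(-4/7 + 6/7) = -244*2/7 = -488/7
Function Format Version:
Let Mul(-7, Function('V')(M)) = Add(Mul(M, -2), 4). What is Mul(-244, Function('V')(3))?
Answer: Rational(-488, 7) ≈ -69.714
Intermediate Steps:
Function('V')(M) = Add(Rational(-4, 7), Mul(Rational(2, 7), M)) (Function('V')(M) = Mul(Rational(-1, 7), Add(Mul(M, -2), 4)) = Mul(Rational(-1, 7), Add(Mul(-2, M), 4)) = Mul(Rational(-1, 7), Add(4, Mul(-2, M))) = Add(Rational(-4, 7), Mul(Rational(2, 7), M)))
Mul(-244, Function('V')(3)) = Mul(-244, Add(Rational(-4, 7), Mul(Rational(2, 7), 3))) = Mul(-244, Add(Rational(-4, 7), Rational(6, 7))) = Mul(-244, Rational(2, 7)) = Rational(-488, 7)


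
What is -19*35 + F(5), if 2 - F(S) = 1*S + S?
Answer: -673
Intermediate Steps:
F(S) = 2 - 2*S (F(S) = 2 - (1*S + S) = 2 - (S + S) = 2 - 2*S)
-19*35 + F(5) = -19*35 + (2 - 2*5) = -665 + (2 - 10) = -665 - 8 = -673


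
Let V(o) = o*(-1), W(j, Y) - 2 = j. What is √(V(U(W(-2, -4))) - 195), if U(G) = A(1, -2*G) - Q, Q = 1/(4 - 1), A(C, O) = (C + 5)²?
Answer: 2*I*√519/3 ≈ 15.188*I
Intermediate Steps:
A(C, O) = (5 + C)²
W(j, Y) = 2 + j
Q = ⅓ (Q = 1/3 = ⅓ ≈ 0.33333)
U(G) = 107/3 (U(G) = (5 + 1)² - 1*⅓ = 6² - ⅓ = 36 - ⅓ = 107/3)
V(o) = -o
√(V(U(W(-2, -4))) - 195) = √(-1*107/3 - 195) = √(-107/3 - 195) = √(-692/3) = 2*I*√519/3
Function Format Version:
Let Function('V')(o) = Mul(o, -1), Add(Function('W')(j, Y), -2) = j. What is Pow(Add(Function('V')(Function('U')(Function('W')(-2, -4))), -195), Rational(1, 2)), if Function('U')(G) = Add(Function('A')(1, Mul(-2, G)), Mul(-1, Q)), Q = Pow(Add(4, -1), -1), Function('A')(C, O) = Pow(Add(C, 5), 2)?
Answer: Mul(Rational(2, 3), I, Pow(519, Rational(1, 2))) ≈ Mul(15.188, I)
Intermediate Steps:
Function('A')(C, O) = Pow(Add(5, C), 2)
Function('W')(j, Y) = Add(2, j)
Q = Rational(1, 3) (Q = Pow(3, -1) = Rational(1, 3) ≈ 0.33333)
Function('U')(G) = Rational(107, 3) (Function('U')(G) = Add(Pow(Add(5, 1), 2), Mul(-1, Rational(1, 3))) = Add(Pow(6, 2), Rational(-1, 3)) = Add(36, Rational(-1, 3)) = Rational(107, 3))
Function('V')(o) = Mul(-1, o)
Pow(Add(Function('V')(Function('U')(Function('W')(-2, -4))), -195), Rational(1, 2)) = Pow(Add(Mul(-1, Rational(107, 3)), -195), Rational(1, 2)) = Pow(Add(Rational(-107, 3), -195), Rational(1, 2)) = Pow(Rational(-692, 3), Rational(1, 2)) = Mul(Rational(2, 3), I, Pow(519, Rational(1, 2)))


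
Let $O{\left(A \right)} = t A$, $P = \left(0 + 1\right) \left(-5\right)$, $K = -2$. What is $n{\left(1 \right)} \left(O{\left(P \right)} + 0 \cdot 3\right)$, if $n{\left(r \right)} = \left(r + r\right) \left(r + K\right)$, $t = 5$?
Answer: $50$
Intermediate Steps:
$n{\left(r \right)} = 2 r \left(-2 + r\right)$ ($n{\left(r \right)} = \left(r + r\right) \left(r - 2\right) = 2 r \left(-2 + r\right)$)
$P = -5$ ($P = 1 \left(-5\right) = -5$)
$O{\left(A \right)} = 5 A$
$n{\left(1 \right)} \left(O{\left(P \right)} + 0 \cdot 3\right) = 2 \cdot 1 \left(-2 + 1\right) \left(5 \left(-5\right) + 0 \cdot 3\right) = 2 \cdot 1 \left(-1\right) \left(-25 + 0\right) = \left(-2\right) \left(-25\right) = 50$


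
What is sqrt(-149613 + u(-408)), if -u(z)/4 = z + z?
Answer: 3*I*sqrt(16261) ≈ 382.56*I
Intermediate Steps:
u(z) = -8*z (u(z) = -4*(z + z) = -8*z)
sqrt(-149613 + u(-408)) = sqrt(-149613 - 8*(-408)) = sqrt(-149613 + 3264) = sqrt(-146349) = 3*I*sqrt(16261)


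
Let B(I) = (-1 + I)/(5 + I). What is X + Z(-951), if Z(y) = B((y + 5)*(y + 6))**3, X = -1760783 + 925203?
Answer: -596985301527424289690291/714457042976234375 ≈ -8.3558e+5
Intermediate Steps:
X = -835580
B(I) = (-1 + I)/(5 + I)
Z(y) = (-1 + (5 + y)*(6 + y))**3/(5 + (5 + y)*(6 + y))**3 (Z(y) = ((-1 + (y + 5)*(y + 6))/(5 + (y + 5)*(y + 6)))**3 = ((-1 + (5 + y)*(6 + y))/(5 + (5 + y)*(6 + y)))**3 = (-1 + (5 + y)*(6 + y))**3/(5 + (5 + y)*(6 + y))**3)
X + Z(-951) = -835580 + (29 + (-951)**2 + 11*(-951))**3/(35 + (-951)**2 + 11*(-951))**3 = -835580 + (29 + 904401 - 10461)**3/(35 + 904401 - 10461)**3 = -835580 + 893969**3/893975**3 = -835580 + 714442657629372209*(1/714457042976234375) = -835580 + 714442657629372209/714457042976234375 = -596985301527424289690291/714457042976234375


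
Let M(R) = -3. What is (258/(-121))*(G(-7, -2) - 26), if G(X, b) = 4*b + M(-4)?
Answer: 9546/121 ≈ 78.893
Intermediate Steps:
G(X, b) = -3 + 4*b (G(X, b) = 4*b - 3 = -3 + 4*b)
(258/(-121))*(G(-7, -2) - 26) = (258/(-121))*((-3 + 4*(-2)) - 26) = (258*(-1/121))*((-3 - 8) - 26) = -258*(-11 - 26)/121 = -258/121*(-37) = 9546/121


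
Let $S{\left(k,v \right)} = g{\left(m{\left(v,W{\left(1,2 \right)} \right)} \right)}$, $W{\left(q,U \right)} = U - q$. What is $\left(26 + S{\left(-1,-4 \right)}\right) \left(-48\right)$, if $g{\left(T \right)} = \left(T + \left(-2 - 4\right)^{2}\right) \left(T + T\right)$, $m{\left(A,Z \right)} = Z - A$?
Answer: $-20928$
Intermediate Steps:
$g{\left(T \right)} = 2 T \left(36 + T\right)$ ($g{\left(T \right)} = \left(T + \left(-6\right)^{2}\right) 2 T = \left(T + 36\right) 2 T = \left(36 + T\right) 2 T = 2 T \left(36 + T\right)$)
$S{\left(k,v \right)} = 2 \left(1 - v\right) \left(37 - v\right)$ ($S{\left(k,v \right)} = 2 \left(\left(2 - 1\right) - v\right) \left(36 - \left(-1 + v\right)\right) = 2 \left(1 - v\right) \left(36 - \left(-1 + v\right)\right) = 2 \left(1 - v\right) \left(37 - v\right)$)
$\left(26 + S{\left(-1,-4 \right)}\right) \left(-48\right) = \left(26 + 2 \left(-1 - 4\right) \left(-37 - 4\right)\right) \left(-48\right) = \left(26 + 2 \left(-5\right) \left(-41\right)\right) \left(-48\right) = \left(26 + 410\right) \left(-48\right) = 436 \left(-48\right) = -20928$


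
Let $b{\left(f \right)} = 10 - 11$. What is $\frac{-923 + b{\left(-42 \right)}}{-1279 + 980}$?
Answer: $\frac{924}{299} \approx 3.0903$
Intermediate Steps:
$b{\left(f \right)} = -1$ ($b{\left(f \right)} = 10 - 11 = -1$)
$\frac{-923 + b{\left(-42 \right)}}{-1279 + 980} = \frac{-923 - 1}{-1279 + 980} = - \frac{924}{-299} = \left(-924\right) \left(- \frac{1}{299}\right) = \frac{924}{299}$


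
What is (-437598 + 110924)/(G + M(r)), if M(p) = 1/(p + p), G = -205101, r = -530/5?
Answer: 69254888/43481413 ≈ 1.5927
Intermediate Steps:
r = -106 (r = -530*⅕ = -106)
M(p) = 1/(2*p)
(-437598 + 110924)/(G + M(r)) = (-437598 + 110924)/(-205101 + (½)/(-106)) = -326674/(-205101 + (½)*(-1/106)) = -326674/(-205101 - 1/212) = -326674/(-43481413/212) = -326674*(-212/43481413) = 69254888/43481413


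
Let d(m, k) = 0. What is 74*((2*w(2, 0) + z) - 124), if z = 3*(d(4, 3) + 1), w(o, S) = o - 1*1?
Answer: -8806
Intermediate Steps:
w(o, S) = -1 + o (w(o, S) = o - 1 = -1 + o)
z = 3 (z = 3*(0 + 1) = 3*1 = 3)
74*((2*w(2, 0) + z) - 124) = 74*((2*(-1 + 2) + 3) - 124) = 74*((2*1 + 3) - 124) = 74*((2 + 3) - 124) = 74*(5 - 124) = 74*(-119) = -8806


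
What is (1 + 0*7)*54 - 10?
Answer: 44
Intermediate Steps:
(1 + 0*7)*54 - 10 = (1 + 0)*54 - 10 = 1*54 - 10 = 54 - 10 = 44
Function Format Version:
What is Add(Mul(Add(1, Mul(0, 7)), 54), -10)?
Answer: 44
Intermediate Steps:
Add(Mul(Add(1, Mul(0, 7)), 54), -10) = Add(Mul(Add(1, 0), 54), -10) = Add(Mul(1, 54), -10) = Add(54, -10) = 44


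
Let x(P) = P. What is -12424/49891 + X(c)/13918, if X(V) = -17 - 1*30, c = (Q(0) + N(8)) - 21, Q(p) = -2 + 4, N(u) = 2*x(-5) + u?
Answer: -175262109/694382938 ≈ -0.25240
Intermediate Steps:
N(u) = -10 + u (N(u) = 2*(-5) + u = -10 + u)
Q(p) = 2
c = -21 (c = (2 + (-10 + 8)) - 21 = (2 - 2) - 21 = 0 - 21 = -21)
X(V) = -47 (X(V) = -17 - 30 = -47)
-12424/49891 + X(c)/13918 = -12424/49891 - 47/13918 = -175262109/694382938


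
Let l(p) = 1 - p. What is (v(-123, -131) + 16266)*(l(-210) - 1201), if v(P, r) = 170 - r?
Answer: -16401330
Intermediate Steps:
(v(-123, -131) + 16266)*(l(-210) - 1201) = ((170 - 1*(-131)) + 16266)*((1 - 1*(-210)) - 1201) = ((170 + 131) + 16266)*((1 + 210) - 1201) = (301 + 16266)*(211 - 1201) = 16567*(-990) = -16401330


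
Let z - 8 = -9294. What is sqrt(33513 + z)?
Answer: sqrt(24227) ≈ 155.65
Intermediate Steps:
z = -9286 (z = 8 - 9294 = -9286)
sqrt(33513 + z) = sqrt(33513 - 9286) = sqrt(24227)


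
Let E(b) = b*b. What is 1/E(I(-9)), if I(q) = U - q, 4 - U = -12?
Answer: 1/625 ≈ 0.0016000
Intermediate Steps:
U = 16 (U = 4 - 1*(-12) = 4 + 12 = 16)
I(q) = 16 - q
E(b) = b²
1/E(I(-9)) = 1/((16 - 1*(-9))²) = 1/((16 + 9)²) = 1/(25²) = 1/625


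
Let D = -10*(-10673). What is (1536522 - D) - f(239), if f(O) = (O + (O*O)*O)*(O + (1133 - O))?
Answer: -15466465222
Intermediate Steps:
f(O) = 1133*O + 1133*O**3 (f(O) = (O + O**2*O)*1133 = (O + O**3)*1133 = 1133*O + 1133*O**3)
D = 106730 (D = -1*(-106730) = 106730)
(1536522 - D) - f(239) = (1536522 - 1*106730) - 1133*239*(1 + 239**2) = (1536522 - 106730) - 1133*239*(1 + 57121) = 1429792 - 1133*239*57122 = 1429792 - 1*15467895014 = 1429792 - 15467895014 = -15466465222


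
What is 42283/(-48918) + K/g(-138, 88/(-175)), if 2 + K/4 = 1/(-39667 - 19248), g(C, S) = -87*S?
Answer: -96278016448/91935926643 ≈ -1.0472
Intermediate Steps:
K = -471324/58915 (K = -8 + 4/(-39667 - 19248) = -8 + 4/(-58915) = -8 + 4*(-1/58915) = -8 - 4/58915 = -471324/58915 ≈ -8.0001)
42283/(-48918) + K/g(-138, 88/(-175)) = 42283/(-48918) - 471324/(58915*((-7656/(-175)))) = 42283*(-1/48918) - 471324/(58915*((-7656*(-1)/175))) = -42283/48918 - 471324/(58915*((-87*(-88/175)))) = -42283/48918 - 471324/(58915*7656/175) = -42283/48918 - 471324/58915*175/7656 = -42283/48918 - 1374695/7517554 = -96278016448/91935926643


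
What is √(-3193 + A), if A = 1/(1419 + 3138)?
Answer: 10*I*√13531965/651 ≈ 56.507*I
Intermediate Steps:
A = 1/4557 ≈ 0.00021944
√(-3193 + A) = √(-3193 + 1/4557) = √(-14550500/4557) = 10*I*√13531965/651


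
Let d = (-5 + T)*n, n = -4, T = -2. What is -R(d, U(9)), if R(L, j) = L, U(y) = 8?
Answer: -28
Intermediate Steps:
d = 28 (d = (-5 - 2)*(-4) = -7*(-4) = 28)
-R(d, U(9)) = -1*28 = -28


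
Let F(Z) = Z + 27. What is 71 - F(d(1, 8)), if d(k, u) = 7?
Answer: 37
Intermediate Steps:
F(Z) = 27 + Z
71 - F(d(1, 8)) = 71 - (27 + 7) = 71 - 1*34 = 71 - 34 = 37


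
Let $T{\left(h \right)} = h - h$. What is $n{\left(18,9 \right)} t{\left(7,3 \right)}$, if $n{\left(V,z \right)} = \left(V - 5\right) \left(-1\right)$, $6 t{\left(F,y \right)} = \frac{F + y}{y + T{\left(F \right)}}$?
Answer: $- \frac{65}{9} \approx -7.2222$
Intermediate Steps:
$T{\left(h \right)} = 0$
$t{\left(F,y \right)} = \frac{F + y}{6 y}$ ($t{\left(F,y \right)} = \frac{\left(F + y\right) \frac{1}{y + 0}}{6} = \frac{\left(F + y\right) \frac{1}{y}}{6} = \frac{\frac{1}{y} \left(F + y\right)}{6} = \frac{F + y}{6 y}$)
$n{\left(V,z \right)} = 5 - V$ ($n{\left(V,z \right)} = \left(-5 + V\right) \left(-1\right) = 5 - V$)
$n{\left(18,9 \right)} t{\left(7,3 \right)} = \left(5 - 18\right) \frac{7 + 3}{6 \cdot 3} = \left(5 - 18\right) \frac{1}{6} \cdot \frac{1}{3} \cdot 10 = \left(-13\right) \frac{5}{9} = - \frac{65}{9}$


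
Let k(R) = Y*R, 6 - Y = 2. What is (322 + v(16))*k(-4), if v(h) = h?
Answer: -5408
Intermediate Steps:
Y = 4 (Y = 6 - 1*2 = 6 - 2 = 4)
k(R) = 4*R
(322 + v(16))*k(-4) = (322 + 16)*(4*(-4)) = 338*(-16) = -5408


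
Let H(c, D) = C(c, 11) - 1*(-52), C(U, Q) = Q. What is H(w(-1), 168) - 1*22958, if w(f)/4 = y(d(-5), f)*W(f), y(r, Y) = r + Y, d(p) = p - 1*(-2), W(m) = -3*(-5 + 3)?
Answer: -22895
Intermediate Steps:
W(m) = 6 (W(m) = -3*(-2) = 6)
d(p) = 2 + p (d(p) = p + 2 = 2 + p)
y(r, Y) = Y + r
w(f) = -72 + 24*f (w(f) = 4*((f + (2 - 5))*6) = 4*((f - 3)*6) = 4*((-3 + f)*6) = 4*(-18 + 6*f) = -72 + 24*f)
H(c, D) = 63 (H(c, D) = 11 - 1*(-52) = 11 + 52 = 63)
H(w(-1), 168) - 1*22958 = 63 - 1*22958 = 63 - 22958 = -22895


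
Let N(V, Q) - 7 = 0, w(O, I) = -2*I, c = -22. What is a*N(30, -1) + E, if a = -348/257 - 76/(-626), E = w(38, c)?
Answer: 2845298/80441 ≈ 35.371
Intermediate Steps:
N(V, Q) = 7 (N(V, Q) = 7 + 0 = 7)
E = 44 (E = -2*(-22) = 44)
a = -99158/80441 (a = -348*1/257 - 76*(-1/626) = -348/257 + 38/313 = -99158/80441 ≈ -1.2327)
a*N(30, -1) + E = -99158/80441*7 + 44 = -694106/80441 + 44 = 2845298/80441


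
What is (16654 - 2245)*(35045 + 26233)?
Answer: 882954702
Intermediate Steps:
(16654 - 2245)*(35045 + 26233) = 14409*61278 = 882954702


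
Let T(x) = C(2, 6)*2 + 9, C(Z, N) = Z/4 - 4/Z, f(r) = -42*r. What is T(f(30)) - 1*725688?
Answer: -725682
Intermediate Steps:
C(Z, N) = -4/Z + Z/4 (C(Z, N) = Z*(¼) - 4/Z = Z/4 - 4/Z = -4/Z + Z/4)
T(x) = 6 (T(x) = (-4/2 + (¼)*2)*2 + 9 = (-4*½ + ½)*2 + 9 = (-2 + ½)*2 + 9 = -3/2*2 + 9 = -3 + 9 = 6)
T(f(30)) - 1*725688 = 6 - 1*725688 = 6 - 725688 = -725682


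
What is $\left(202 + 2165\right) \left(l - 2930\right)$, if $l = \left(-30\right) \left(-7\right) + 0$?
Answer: $-6438240$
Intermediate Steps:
$l = 210$ ($l = 210 + 0 = 210$)
$\left(202 + 2165\right) \left(l - 2930\right) = \left(202 + 2165\right) \left(210 - 2930\right) = 2367 \left(-2720\right) = -6438240$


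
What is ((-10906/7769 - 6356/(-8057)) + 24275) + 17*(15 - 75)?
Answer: 207943478791/8942119 ≈ 23254.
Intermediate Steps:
((-10906/7769 - 6356/(-8057)) + 24275) + 17*(15 - 75) = ((-10906*1/7769 - 6356*(-1/8057)) + 24275) + 17*(-60) = ((-10906/7769 + 908/1151) + 24275) - 1020 = (-5498554/8942119 + 24275) - 1020 = 217064440171/8942119 - 1020 = 207943478791/8942119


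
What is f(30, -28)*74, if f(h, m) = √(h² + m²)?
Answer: 148*√421 ≈ 3036.7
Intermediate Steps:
f(30, -28)*74 = √(30² + (-28)²)*74 = √(900 + 784)*74 = √1684*74 = (2*√421)*74 = 148*√421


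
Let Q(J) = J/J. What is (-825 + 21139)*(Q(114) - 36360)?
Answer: -738596726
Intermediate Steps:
Q(J) = 1
(-825 + 21139)*(Q(114) - 36360) = (-825 + 21139)*(1 - 36360) = 20314*(-36359) = -738596726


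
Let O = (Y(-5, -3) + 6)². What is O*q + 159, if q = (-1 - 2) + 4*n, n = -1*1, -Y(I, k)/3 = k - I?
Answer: 159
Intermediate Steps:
Y(I, k) = -3*k + 3*I (Y(I, k) = -3*(k - I) = -3*k + 3*I)
O = 0 (O = ((-3*(-3) + 3*(-5)) + 6)² = ((9 - 15) + 6)² = (-6 + 6)² = 0² = 0)
n = -1
q = -7 (q = (-1 - 2) + 4*(-1) = -3 - 4 = -7)
O*q + 159 = 0*(-7) + 159 = 0 + 159 = 159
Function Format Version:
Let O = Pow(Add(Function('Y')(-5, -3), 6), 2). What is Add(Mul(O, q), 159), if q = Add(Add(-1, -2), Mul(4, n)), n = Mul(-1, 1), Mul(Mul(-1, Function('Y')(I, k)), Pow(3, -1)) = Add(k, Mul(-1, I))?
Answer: 159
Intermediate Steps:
Function('Y')(I, k) = Add(Mul(-3, k), Mul(3, I)) (Function('Y')(I, k) = Mul(-3, Add(k, Mul(-1, I))) = Add(Mul(-3, k), Mul(3, I)))
O = 0 (O = Pow(Add(Add(Mul(-3, -3), Mul(3, -5)), 6), 2) = Pow(Add(Add(9, -15), 6), 2) = Pow(Add(-6, 6), 2) = Pow(0, 2) = 0)
n = -1
q = -7 (q = Add(Add(-1, -2), Mul(4, -1)) = Add(-3, -4) = -7)
Add(Mul(O, q), 159) = Add(Mul(0, -7), 159) = Add(0, 159) = 159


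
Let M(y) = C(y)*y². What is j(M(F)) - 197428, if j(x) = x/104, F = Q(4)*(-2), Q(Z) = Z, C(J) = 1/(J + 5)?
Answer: -7699700/39 ≈ -1.9743e+5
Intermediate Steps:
C(J) = 1/(5 + J)
F = -8 (F = 4*(-2) = -8)
M(y) = y²/(5 + y)
j(x) = x/104 (j(x) = x*(1/104) = x/104)
j(M(F)) - 197428 = ((-8)²/(5 - 8))/104 - 197428 = (64/(-3))/104 - 197428 = (64*(-⅓))/104 - 197428 = (1/104)*(-64/3) - 197428 = -8/39 - 197428 = -7699700/39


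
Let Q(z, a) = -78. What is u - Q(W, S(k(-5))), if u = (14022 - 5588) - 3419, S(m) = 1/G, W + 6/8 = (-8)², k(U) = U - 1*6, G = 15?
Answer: 5093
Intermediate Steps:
k(U) = -6 + U (k(U) = U - 6 = -6 + U)
W = 253/4 (W = -¾ + (-8)² = -¾ + 64 = 253/4 ≈ 63.250)
S(m) = 1/15
u = 5015 (u = 8434 - 3419 = 5015)
u - Q(W, S(k(-5))) = 5015 - 1*(-78) = 5015 + 78 = 5093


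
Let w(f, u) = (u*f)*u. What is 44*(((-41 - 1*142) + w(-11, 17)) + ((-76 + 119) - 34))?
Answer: -147532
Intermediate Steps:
w(f, u) = f*u**2 (w(f, u) = (f*u)*u = f*u**2)
44*(((-41 - 1*142) + w(-11, 17)) + ((-76 + 119) - 34)) = 44*(((-41 - 1*142) - 11*17**2) + ((-76 + 119) - 34)) = 44*(((-41 - 142) - 11*289) + (43 - 34)) = 44*((-183 - 3179) + 9) = 44*(-3362 + 9) = 44*(-3353) = -147532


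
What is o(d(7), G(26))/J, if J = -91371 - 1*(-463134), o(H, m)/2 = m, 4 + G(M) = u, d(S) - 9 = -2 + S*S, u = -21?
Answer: -50/371763 ≈ -0.00013449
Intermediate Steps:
d(S) = 7 + S**2 (d(S) = 9 + (-2 + S*S) = 9 + (-2 + S**2) = 7 + S**2)
G(M) = -25 (G(M) = -4 - 21 = -25)
o(H, m) = 2*m
J = 371763 (J = -91371 + 463134 = 371763)
o(d(7), G(26))/J = (2*(-25))/371763 = -50*1/371763 = -50/371763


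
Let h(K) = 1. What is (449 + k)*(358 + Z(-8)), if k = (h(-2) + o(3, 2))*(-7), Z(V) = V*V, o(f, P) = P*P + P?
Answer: 168800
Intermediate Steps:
o(f, P) = P + P² (o(f, P) = P² + P = P + P²)
Z(V) = V²
k = -49 (k = (1 + 2*(1 + 2))*(-7) = (1 + 2*3)*(-7) = (1 + 6)*(-7) = 7*(-7) = -49)
(449 + k)*(358 + Z(-8)) = (449 - 49)*(358 + (-8)²) = 400*(358 + 64) = 400*422 = 168800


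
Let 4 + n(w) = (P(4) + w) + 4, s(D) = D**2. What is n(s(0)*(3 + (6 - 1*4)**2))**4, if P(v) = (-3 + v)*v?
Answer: 256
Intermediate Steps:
P(v) = v*(-3 + v)
n(w) = 4 + w (n(w) = -4 + ((4*(-3 + 4) + w) + 4) = -4 + ((4*1 + w) + 4) = -4 + ((4 + w) + 4) = -4 + (8 + w) = 4 + w)
n(s(0)*(3 + (6 - 1*4)**2))**4 = (4 + 0**2*(3 + (6 - 1*4)**2))**4 = (4 + 0*(3 + (6 - 4)**2))**4 = (4 + 0*(3 + 2**2))**4 = (4 + 0*(3 + 4))**4 = (4 + 0*7)**4 = (4 + 0)**4 = 4**4 = 256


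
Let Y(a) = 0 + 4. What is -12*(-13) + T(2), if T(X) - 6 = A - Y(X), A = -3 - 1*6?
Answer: 149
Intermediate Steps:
A = -9 (A = -3 - 6 = -9)
Y(a) = 4
T(X) = -7 (T(X) = 6 + (-9 - 1*4) = 6 + (-9 - 4) = 6 - 13 = -7)
-12*(-13) + T(2) = -12*(-13) - 7 = 156 - 7 = 149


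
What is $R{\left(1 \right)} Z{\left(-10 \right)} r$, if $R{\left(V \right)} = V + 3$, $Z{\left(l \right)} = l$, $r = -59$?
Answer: $2360$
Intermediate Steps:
$R{\left(V \right)} = 3 + V$
$R{\left(1 \right)} Z{\left(-10 \right)} r = \left(3 + 1\right) \left(-10\right) \left(-59\right) = 4 \left(-10\right) \left(-59\right) = \left(-40\right) \left(-59\right) = 2360$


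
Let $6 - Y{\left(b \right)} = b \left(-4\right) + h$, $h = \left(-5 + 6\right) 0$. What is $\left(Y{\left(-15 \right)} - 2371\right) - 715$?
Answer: $-3140$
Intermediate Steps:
$h = 0$ ($h = 1 \cdot 0 = 0$)
$Y{\left(b \right)} = 6 + 4 b$ ($Y{\left(b \right)} = 6 - \left(b \left(-4\right) + 0\right) = 6 - \left(- 4 b + 0\right) = 6 - - 4 b = 6 + 4 b$)
$\left(Y{\left(-15 \right)} - 2371\right) - 715 = \left(\left(6 + 4 \left(-15\right)\right) - 2371\right) - 715 = \left(\left(6 - 60\right) - 2371\right) - 715 = \left(-54 - 2371\right) - 715 = -2425 - 715 = -3140$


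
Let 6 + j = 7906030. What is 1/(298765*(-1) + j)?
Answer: 1/7607259 ≈ 1.3145e-7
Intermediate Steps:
j = 7906024 (j = -6 + 7906030 = 7906024)
1/(298765*(-1) + j) = 1/(298765*(-1) + 7906024) = 1/(-298765 + 7906024) = 1/7607259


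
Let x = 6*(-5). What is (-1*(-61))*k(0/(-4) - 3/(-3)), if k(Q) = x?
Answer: -1830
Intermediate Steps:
x = -30
k(Q) = -30
(-1*(-61))*k(0/(-4) - 3/(-3)) = -1*(-61)*(-30) = 61*(-30) = -1830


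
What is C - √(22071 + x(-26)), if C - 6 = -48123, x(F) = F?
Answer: -48117 - √22045 ≈ -48266.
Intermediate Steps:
C = -48117 (C = 6 - 48123 = -48117)
C - √(22071 + x(-26)) = -48117 - √(22071 - 26) = -48117 - √22045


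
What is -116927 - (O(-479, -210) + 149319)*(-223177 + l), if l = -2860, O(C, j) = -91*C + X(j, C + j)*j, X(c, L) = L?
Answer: 76309522199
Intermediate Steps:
O(C, j) = -91*C + j*(C + j) (O(C, j) = -91*C + (C + j)*j = -91*C + j*(C + j))
-116927 - (O(-479, -210) + 149319)*(-223177 + l) = -116927 - ((-91*(-479) - 210*(-479 - 210)) + 149319)*(-223177 - 2860) = -116927 - ((43589 - 210*(-689)) + 149319)*(-226037) = -116927 - ((43589 + 144690) + 149319)*(-226037) = -116927 - (188279 + 149319)*(-226037) = -116927 - 337598*(-226037) = -116927 - 1*(-76309639126) = -116927 + 76309639126 = 76309522199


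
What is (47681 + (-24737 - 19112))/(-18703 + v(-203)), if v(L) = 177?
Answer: -1916/9263 ≈ -0.20684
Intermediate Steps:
(47681 + (-24737 - 19112))/(-18703 + v(-203)) = (47681 + (-24737 - 19112))/(-18703 + 177) = (47681 - 43849)/(-18526) = 3832*(-1/18526) = -1916/9263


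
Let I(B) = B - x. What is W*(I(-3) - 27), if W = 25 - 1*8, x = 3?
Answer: -561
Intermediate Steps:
I(B) = -3 + B (I(B) = B - 1*3 = B - 3 = -3 + B)
W = 17 (W = 25 - 8 = 17)
W*(I(-3) - 27) = 17*((-3 - 3) - 27) = 17*(-6 - 27) = 17*(-33) = -561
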